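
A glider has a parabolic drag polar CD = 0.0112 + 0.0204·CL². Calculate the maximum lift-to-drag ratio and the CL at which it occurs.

For CD = CD0 + K·CL², (L/D)max occurs at CL* = √(CD0/K) and equals 1/(2√(K·CD0)).
(L/D)max = 1/(2√(0.0204 × 0.0112)) = 1/(2 × 0.01512) = 33.1
CL* = √(0.0112/0.0204) = 0.741

(L/D)max = 33.1, at CL = 0.741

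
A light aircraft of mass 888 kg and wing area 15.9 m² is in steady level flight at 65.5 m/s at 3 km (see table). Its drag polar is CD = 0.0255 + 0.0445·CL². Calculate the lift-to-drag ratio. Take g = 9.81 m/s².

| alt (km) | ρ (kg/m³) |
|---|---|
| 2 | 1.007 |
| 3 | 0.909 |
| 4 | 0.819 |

L/D = 9.68

At 3 km, from the table: ρ = 0.909 kg/m³.
In steady level flight, lift balances weight: W = mg = 888 × 9.81 = 8711.3 N.
Dynamic pressure q = 0.5 × 0.909 × 65.5² = 1950 Pa.
CL = W/(q·S) = 8711.3 / (1950 × 15.9) = 0.281.
CD = 0.0255 + 0.0445 × 0.281² = 0.02901.
L/D = CL/CD = 0.281 / 0.02901 = 9.68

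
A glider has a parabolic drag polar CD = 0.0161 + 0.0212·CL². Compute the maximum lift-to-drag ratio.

For CD = CD0 + K·CL², (L/D)max occurs at CL* = √(CD0/K) and equals 1/(2√(K·CD0)).
(L/D)max = 1/(2√(0.0212 × 0.0161)) = 1/(2 × 0.01847) = 27.1

(L/D)max = 27.1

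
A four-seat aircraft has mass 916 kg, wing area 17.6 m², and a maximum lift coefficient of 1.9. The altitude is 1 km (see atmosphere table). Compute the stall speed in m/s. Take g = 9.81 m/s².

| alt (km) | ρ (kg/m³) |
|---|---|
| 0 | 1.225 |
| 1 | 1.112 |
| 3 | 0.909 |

V_stall = 22 m/s

At 1 km, from the table: ρ = 1.112 kg/m³.
Weight W = mg = 916 × 9.81 = 8986 N.
V_stall = √(2W/(ρ·S·CL,max)) = √(2 × 8986 / (1.112 × 17.6 × 1.9))
V_stall = √483.3 = 22 m/s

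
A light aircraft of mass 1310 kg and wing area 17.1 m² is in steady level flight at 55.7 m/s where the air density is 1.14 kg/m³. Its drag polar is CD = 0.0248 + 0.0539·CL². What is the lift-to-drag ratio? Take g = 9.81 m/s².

L/D = 12.3

Level flight ⇒ L = W = m·g = 1310 × 9.81 = 12851 N.
Dynamic pressure q = 0.5 × 1.14 × 55.7² = 1768 Pa.
CL = 2W/(ρv²S) = 2×12851/(1.14×55.7²×17.1) = 0.425.
CD = 0.0248 + 0.0539 × 0.425² = 0.03453.
L/D = CL/CD = 0.425 / 0.03453 = 12.3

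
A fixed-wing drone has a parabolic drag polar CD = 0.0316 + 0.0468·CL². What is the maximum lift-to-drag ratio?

(L/D)max = 13

For CD = CD0 + K·CL², (L/D)max occurs at CL* = √(CD0/K) and equals 1/(2√(K·CD0)).
(L/D)max = 1/(2√(0.0468 × 0.0316)) = 1/(2 × 0.03846) = 13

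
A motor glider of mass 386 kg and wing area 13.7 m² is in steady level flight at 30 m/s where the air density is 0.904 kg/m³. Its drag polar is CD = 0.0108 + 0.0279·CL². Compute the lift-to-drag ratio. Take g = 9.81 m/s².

Weight W = mg = 386 × 9.81 = 3786.7 N; in level flight L = W.
q = ½ρv² = ½ × 0.904 × 30² = 406.8 Pa.
CL = 2W/(ρv²S) = 2×3786.7/(0.904×30²×13.7) = 0.6794.
CD = 0.0108 + 0.0279 × 0.6794² = 0.02368.
L/D = CL/CD = 0.6794 / 0.02368 = 28.7

L/D = 28.7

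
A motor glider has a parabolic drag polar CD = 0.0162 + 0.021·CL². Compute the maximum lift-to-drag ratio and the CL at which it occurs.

(L/D)max = 27.1, at CL = 0.878

For CD = CD0 + K·CL², (L/D)max occurs at CL* = √(CD0/K) and equals 1/(2√(K·CD0)).
(L/D)max = 1/(2√(0.021 × 0.0162)) = 1/(2 × 0.01844) = 27.1
CL* = √(0.0162/0.021) = 0.878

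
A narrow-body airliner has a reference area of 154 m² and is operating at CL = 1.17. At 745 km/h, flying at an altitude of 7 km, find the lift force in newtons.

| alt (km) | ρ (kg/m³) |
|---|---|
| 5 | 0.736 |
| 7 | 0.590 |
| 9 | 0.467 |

At 7 km, from the table: ρ = 0.590 kg/m³.
Convert speed: v = 745 km/h ÷ 3.6 = 206.9 m/s.
Dynamic pressure q = ½ρv² = ½ × 0.59 × 206.9² = 12630 Pa.
L = q·S·CL = 12630 × 154 × 1.17 = 2.28×10^6 N ≈ 2280 kN

L = 2.28×10^6 N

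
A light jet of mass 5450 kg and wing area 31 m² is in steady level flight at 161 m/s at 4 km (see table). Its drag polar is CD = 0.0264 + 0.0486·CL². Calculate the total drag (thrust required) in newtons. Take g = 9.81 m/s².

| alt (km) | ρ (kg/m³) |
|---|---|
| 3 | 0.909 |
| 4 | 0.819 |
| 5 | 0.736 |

At 4 km, from the table: ρ = 0.819 kg/m³.
Level flight ⇒ L = W = m·g = 5450 × 9.81 = 53464 N.
q = ½ρv² = ½ × 0.819 × 161² = 10610 Pa.
CL = W/(q·S) = 53464 / (10610 × 31) = 0.1625.
CD = 0.0264 + 0.0486 × 0.1625² = 0.02768.
D = q·S·CD = 10610 × 31 × 0.02768 = 9109 N

D = 9110 N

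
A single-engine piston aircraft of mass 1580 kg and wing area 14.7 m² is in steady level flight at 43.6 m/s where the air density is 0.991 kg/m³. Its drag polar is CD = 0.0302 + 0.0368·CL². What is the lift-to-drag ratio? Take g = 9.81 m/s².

Weight W = mg = 1580 × 9.81 = 15500 N; in level flight L = W.
Dynamic pressure q = 0.5 × 0.991 × 43.6² = 941.9 Pa.
CL = 2W/(ρv²S) = 2×15500/(0.991×43.6²×14.7) = 1.119.
CD = 0.0302 + 0.0368 × 1.119² = 0.07631.
L/D = CL/CD = 1.119 / 0.07631 = 14.7

L/D = 14.7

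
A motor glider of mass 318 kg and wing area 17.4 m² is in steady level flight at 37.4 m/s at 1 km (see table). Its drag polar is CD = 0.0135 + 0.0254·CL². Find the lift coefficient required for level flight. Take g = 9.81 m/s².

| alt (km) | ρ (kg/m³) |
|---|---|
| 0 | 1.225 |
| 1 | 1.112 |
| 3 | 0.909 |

CL = 0.231

At 1 km, from the table: ρ = 1.112 kg/m³.
In steady level flight, lift balances weight: W = mg = 318 × 9.81 = 3119.6 N.
q = ½ρv² = ½ × 1.112 × 37.4² = 777.7 Pa.
CL = 2W/(ρv²S) = 2×3119.6/(1.112×37.4²×17.4) = 0.2305.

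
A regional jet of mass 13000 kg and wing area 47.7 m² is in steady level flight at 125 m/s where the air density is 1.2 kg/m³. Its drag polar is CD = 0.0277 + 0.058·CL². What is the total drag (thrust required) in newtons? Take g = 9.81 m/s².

D = 14500 N

In steady level flight, lift balances weight: W = mg = 13000 × 9.81 = 1.2753×10^5 N.
q = ½ρv² = ½ × 1.2 × 125² = 9375 Pa.
CL = W/(q·S) = 1.2753×10^5 / (9375 × 47.7) = 0.2852.
CD = 0.0277 + 0.058 × 0.2852² = 0.03242.
D = q·S·CD = 9375 × 47.7 × 0.03242 = 14500 N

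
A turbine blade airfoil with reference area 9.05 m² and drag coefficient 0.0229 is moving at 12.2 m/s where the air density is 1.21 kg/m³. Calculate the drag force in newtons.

D = 18.7 N

D = ½ρv²S·CD = ½ × 1.21 × 12.2² × 9.05 × 0.0229 = 18.7 N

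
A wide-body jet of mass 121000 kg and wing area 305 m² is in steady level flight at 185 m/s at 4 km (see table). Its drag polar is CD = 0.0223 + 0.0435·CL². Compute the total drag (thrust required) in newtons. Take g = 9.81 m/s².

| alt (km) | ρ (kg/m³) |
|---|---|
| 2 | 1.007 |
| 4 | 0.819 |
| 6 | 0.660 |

D = 1.1×10^5 N

At 4 km, from the table: ρ = 0.819 kg/m³.
In steady level flight, lift balances weight: W = mg = 121000 × 9.81 = 1.187×10^6 N.
Dynamic pressure q = 0.5 × 0.819 × 185² = 14020 Pa.
CL = W/(q·S) = 1.187×10^6 / (14020 × 305) = 0.2777.
CD = 0.0223 + 0.0435 × 0.2777² = 0.02565.
D = q·S·CD = 14020 × 305 × 0.02565 = 1.097×10^5 N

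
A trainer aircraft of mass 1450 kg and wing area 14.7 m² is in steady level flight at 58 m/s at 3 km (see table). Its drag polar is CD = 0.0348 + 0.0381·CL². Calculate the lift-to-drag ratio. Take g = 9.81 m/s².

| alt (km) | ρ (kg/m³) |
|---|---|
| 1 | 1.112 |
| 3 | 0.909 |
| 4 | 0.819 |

At 3 km, from the table: ρ = 0.909 kg/m³.
In steady level flight, lift balances weight: W = mg = 1450 × 9.81 = 14224 N.
q = ½ρv² = ½ × 0.909 × 58² = 1529 Pa.
Required CL = L/(qS) = 14224/(1529·14.7) = 0.6329.
CD = 0.0348 + 0.0381 × 0.6329² = 0.05006.
L/D = CL/CD = 0.6329 / 0.05006 = 12.6

L/D = 12.6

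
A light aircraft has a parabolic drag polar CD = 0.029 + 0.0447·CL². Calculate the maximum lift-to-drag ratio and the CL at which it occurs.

For CD = CD0 + K·CL², (L/D)max occurs at CL* = √(CD0/K) and equals 1/(2√(K·CD0)).
(L/D)max = 1/(2√(0.0447 × 0.029)) = 1/(2 × 0.036) = 13.9
CL* = √(0.029/0.0447) = 0.805

(L/D)max = 13.9, at CL = 0.805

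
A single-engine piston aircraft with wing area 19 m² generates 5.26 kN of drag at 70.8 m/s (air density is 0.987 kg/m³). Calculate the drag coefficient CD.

CD = 0.112

From D = ½ρv²S·CD, rearranging gives CD = 2D/(ρv²S).
CD = 2 × 5260 / (0.987 × 70.8² × 19) = 0.112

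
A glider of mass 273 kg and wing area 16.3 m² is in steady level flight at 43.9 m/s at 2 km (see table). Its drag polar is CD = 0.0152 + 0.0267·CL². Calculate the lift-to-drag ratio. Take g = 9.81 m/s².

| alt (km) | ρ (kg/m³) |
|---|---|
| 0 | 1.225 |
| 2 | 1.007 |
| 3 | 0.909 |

At 2 km, from the table: ρ = 1.007 kg/m³.
In steady level flight, lift balances weight: W = mg = 273 × 9.81 = 2678.1 N.
q = ½ρv² = ½ × 1.007 × 43.9² = 970.4 Pa.
CL = 2W/(ρv²S) = 2×2678.1/(1.007×43.9²×16.3) = 0.1693.
CD = 0.0152 + 0.0267 × 0.1693² = 0.01597.
L/D = CL/CD = 0.1693 / 0.01597 = 10.6

L/D = 10.6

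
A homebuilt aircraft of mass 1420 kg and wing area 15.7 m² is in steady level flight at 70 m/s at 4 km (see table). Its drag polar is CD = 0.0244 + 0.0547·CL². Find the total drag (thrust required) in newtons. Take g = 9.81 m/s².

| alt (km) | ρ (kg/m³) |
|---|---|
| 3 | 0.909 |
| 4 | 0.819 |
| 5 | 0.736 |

D = 1110 N

At 4 km, from the table: ρ = 0.819 kg/m³.
In steady level flight, lift balances weight: W = mg = 1420 × 9.81 = 13930 N.
q = ½ρv² = ½ × 0.819 × 70² = 2007 Pa.
CL = W/(q·S) = 13930 / (2007 × 15.7) = 0.4422.
CD = 0.0244 + 0.0547 × 0.4422² = 0.0351.
D = q·S·CD = 2007 × 15.7 × 0.0351 = 1106 N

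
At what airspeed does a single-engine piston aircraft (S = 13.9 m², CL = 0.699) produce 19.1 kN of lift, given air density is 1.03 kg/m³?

L = ½ρv²S·CL ⇒ v = √(2L/(ρ·S·CL))
v = √(2 × 19100 / (1.03 × 13.9 × 0.699)) = √3817 = 61.8 m/s

v = 61.8 m/s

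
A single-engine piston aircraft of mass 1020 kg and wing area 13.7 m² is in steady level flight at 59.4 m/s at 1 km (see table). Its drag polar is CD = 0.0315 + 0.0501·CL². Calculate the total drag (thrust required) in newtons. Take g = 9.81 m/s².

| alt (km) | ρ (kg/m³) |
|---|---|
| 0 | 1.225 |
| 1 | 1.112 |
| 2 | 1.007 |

D = 1030 N

At 1 km, from the table: ρ = 1.112 kg/m³.
Level flight ⇒ L = W = m·g = 1020 × 9.81 = 10006 N.
Dynamic pressure q = 0.5 × 1.112 × 59.4² = 1962 Pa.
Required CL = L/(qS) = 10006/(1962·13.7) = 0.3723.
CD = 0.0315 + 0.0501 × 0.3723² = 0.03844.
D = q·S·CD = 1962 × 13.7 × 0.03844 = 1033 N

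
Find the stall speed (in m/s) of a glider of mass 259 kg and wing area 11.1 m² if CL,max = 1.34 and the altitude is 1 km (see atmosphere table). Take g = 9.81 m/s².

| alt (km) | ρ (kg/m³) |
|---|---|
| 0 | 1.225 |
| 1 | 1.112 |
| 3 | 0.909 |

V_stall = 17.5 m/s

At 1 km, from the table: ρ = 1.112 kg/m³.
Stall occurs when L = W at CL,max. W = mg = 259 × 9.81 = 2541 N.
From L = ½ρV²S·CL,max = W: V_stall = √(2W/(ρSCL,max)) = √(2·2541/(1.112·11.1·1.34))
V_stall = √307.2 = 17.5 m/s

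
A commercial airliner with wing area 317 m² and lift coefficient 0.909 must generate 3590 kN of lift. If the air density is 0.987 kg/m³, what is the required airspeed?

L = ½ρv²S·CL ⇒ v = √(2L/(ρ·S·CL))
v = √(2 × 3.59×10^6 / (0.987 × 317 × 0.909)) = √25250 = 159 m/s

v = 159 m/s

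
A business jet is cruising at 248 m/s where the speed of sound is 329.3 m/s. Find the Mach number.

M = 0.753

M = v/a = 248 / 329.3 = 0.753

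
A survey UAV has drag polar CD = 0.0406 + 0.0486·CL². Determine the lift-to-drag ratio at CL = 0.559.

L/D = 10

CD = 0.0406 + 0.0486 × 0.559² = 0.05579
L/D = CL/CD = 0.559 / 0.05579 = 10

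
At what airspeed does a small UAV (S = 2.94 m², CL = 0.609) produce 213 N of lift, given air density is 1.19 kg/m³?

v = 14.1 m/s

L = ½ρv²S·CL ⇒ v = √(2L/(ρ·S·CL))
v = √(2 × 213 / (1.19 × 2.94 × 0.609)) = √199.9 = 14.1 m/s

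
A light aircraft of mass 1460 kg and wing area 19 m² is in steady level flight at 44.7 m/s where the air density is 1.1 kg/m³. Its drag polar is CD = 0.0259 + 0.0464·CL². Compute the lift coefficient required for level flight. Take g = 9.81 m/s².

In steady level flight, lift balances weight: W = mg = 1460 × 9.81 = 14323 N.
Dynamic pressure q = 0.5 × 1.1 × 44.7² = 1099 Pa.
CL = W/(q·S) = 14323 / (1099 × 19) = 0.6859.

CL = 0.686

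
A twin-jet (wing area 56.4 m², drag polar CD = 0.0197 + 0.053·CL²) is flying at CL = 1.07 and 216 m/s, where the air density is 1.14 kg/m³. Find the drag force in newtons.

D = 1.21×10^5 N

CD = 0.0197 + 0.053 × 1.07² = 0.08038
D = ½ρv²S·CD = ½ × 1.14 × 216² × 56.4 × 0.08038 = 1.21×10^5 N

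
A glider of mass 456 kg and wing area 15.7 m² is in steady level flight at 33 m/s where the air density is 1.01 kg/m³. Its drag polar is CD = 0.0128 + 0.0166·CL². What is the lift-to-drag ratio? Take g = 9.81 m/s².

L/D = 30

In steady level flight, lift balances weight: W = mg = 456 × 9.81 = 4473.4 N.
q = ½ρv² = ½ × 1.01 × 33² = 549.9 Pa.
CL = W/(q·S) = 4473.4 / (549.9 × 15.7) = 0.5181.
CD = 0.0128 + 0.0166 × 0.5181² = 0.01726.
L/D = CL/CD = 0.5181 / 0.01726 = 30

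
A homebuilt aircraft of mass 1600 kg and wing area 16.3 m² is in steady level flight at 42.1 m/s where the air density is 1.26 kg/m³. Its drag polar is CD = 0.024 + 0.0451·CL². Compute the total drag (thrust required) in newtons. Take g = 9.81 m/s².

Weight W = mg = 1600 × 9.81 = 15696 N; in level flight L = W.
Dynamic pressure q = 0.5 × 1.26 × 42.1² = 1117 Pa.
CL = 2W/(ρv²S) = 2×15696/(1.26×42.1²×16.3) = 0.8624.
CD = 0.024 + 0.0451 × 0.8624² = 0.05754.
D = q·S·CD = 1117 × 16.3 × 0.05754 = 1047 N

D = 1050 N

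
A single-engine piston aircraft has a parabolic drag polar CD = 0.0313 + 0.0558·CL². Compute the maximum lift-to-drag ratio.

(L/D)max = 12

For CD = CD0 + K·CL², (L/D)max occurs at CL* = √(CD0/K) and equals 1/(2√(K·CD0)).
(L/D)max = 1/(2√(0.0558 × 0.0313)) = 1/(2 × 0.04179) = 12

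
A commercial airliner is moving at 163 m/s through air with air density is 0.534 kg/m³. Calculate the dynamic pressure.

q = ½ρv² = ½ × 0.534 × 163² = 7090 Pa

q = 7090 Pa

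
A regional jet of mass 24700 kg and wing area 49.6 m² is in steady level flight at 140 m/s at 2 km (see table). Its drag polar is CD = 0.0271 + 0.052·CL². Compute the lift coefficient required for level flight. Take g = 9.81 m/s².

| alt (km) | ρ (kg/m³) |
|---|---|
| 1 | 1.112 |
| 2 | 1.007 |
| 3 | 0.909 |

At 2 km, from the table: ρ = 1.007 kg/m³.
Level flight ⇒ L = W = m·g = 24700 × 9.81 = 2.4231×10^5 N.
q = ½ρv² = ½ × 1.007 × 140² = 9869 Pa.
Required CL = L/(qS) = 2.4231×10^5/(9869·49.6) = 0.495.

CL = 0.495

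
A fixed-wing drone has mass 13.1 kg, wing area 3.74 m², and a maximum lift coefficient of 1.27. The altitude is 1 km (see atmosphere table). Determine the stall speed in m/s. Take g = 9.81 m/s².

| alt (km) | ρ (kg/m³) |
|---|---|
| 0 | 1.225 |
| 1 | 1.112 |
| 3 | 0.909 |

V_stall = 6.98 m/s

At 1 km, from the table: ρ = 1.112 kg/m³.
At stall, lift equals weight: L = W = m·g = 13.1 × 9.81 = 128.5 N.
From L = ½ρV²S·CL,max = W: V_stall = √(2W/(ρSCL,max)) = √(2·128.5/(1.112·3.74·1.27))
V_stall = √48.66 = 6.98 m/s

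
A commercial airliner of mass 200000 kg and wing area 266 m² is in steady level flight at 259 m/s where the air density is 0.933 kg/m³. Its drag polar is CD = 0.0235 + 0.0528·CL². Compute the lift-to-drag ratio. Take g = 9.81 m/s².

L/D = 8.92

Weight W = mg = 200000 × 9.81 = 1.962×10^6 N; in level flight L = W.
q = ½ρv² = ½ × 0.933 × 259² = 31290 Pa.
CL = 2W/(ρv²S) = 2×1.962×10^6/(0.933×259²×266) = 0.2357.
CD = 0.0235 + 0.0528 × 0.2357² = 0.02643.
L/D = CL/CD = 0.2357 / 0.02643 = 8.92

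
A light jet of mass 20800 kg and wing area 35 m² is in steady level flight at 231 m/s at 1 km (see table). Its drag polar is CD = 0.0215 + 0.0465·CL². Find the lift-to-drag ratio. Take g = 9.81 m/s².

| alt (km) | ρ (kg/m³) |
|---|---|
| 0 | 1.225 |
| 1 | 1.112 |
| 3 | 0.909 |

L/D = 8.44

At 1 km, from the table: ρ = 1.112 kg/m³.
Level flight ⇒ L = W = m·g = 20800 × 9.81 = 2.0405×10^5 N.
Dynamic pressure q = 0.5 × 1.112 × 231² = 29670 Pa.
Required CL = L/(qS) = 2.0405×10^5/(29670·35) = 0.1965.
CD = 0.0215 + 0.0465 × 0.1965² = 0.0233.
L/D = CL/CD = 0.1965 / 0.0233 = 8.44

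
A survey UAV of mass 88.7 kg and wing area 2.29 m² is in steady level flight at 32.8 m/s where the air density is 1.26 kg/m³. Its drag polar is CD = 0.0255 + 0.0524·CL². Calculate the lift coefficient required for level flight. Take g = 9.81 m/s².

In steady level flight, lift balances weight: W = mg = 88.7 × 9.81 = 870.15 N.
Dynamic pressure q = 0.5 × 1.26 × 32.8² = 677.8 Pa.
Required CL = L/(qS) = 870.15/(677.8·2.29) = 0.5606.

CL = 0.561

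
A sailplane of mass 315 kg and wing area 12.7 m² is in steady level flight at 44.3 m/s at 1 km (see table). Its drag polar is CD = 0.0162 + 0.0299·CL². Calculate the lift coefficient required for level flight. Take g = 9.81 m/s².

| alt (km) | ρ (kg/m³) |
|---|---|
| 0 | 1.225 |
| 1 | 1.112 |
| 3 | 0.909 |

At 1 km, from the table: ρ = 1.112 kg/m³.
Weight W = mg = 315 × 9.81 = 3090.2 N; in level flight L = W.
q = ½ρv² = ½ × 1.112 × 44.3² = 1091 Pa.
Required CL = L/(qS) = 3090.2/(1091·12.7) = 0.223.

CL = 0.223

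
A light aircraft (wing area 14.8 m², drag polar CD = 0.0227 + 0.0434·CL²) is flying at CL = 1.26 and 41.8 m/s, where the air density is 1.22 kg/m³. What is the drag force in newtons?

D = 1440 N

CD = 0.0227 + 0.0434 × 1.26² = 0.0916
D = ½ρv²S·CD = ½ × 1.22 × 41.8² × 14.8 × 0.0916 = 1440 N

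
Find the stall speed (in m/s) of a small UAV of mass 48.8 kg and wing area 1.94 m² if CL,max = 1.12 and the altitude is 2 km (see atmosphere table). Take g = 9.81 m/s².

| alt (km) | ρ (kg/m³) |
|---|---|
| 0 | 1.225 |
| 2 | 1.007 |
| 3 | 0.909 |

V_stall = 20.9 m/s

At 2 km, from the table: ρ = 1.007 kg/m³.
At stall, lift equals weight: L = W = m·g = 48.8 × 9.81 = 478.7 N.
V_stall = √(2W/(ρ·S·CL,max)) = √(2 × 478.7 / (1.007 × 1.94 × 1.12))
V_stall = √437.6 = 20.9 m/s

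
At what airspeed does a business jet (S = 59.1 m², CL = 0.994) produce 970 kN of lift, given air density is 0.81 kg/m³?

v = 202 m/s

L = ½ρv²S·CL ⇒ v = √(2L/(ρ·S·CL))
v = √(2 × 9.7×10^5 / (0.81 × 59.1 × 0.994)) = √40770 = 202 m/s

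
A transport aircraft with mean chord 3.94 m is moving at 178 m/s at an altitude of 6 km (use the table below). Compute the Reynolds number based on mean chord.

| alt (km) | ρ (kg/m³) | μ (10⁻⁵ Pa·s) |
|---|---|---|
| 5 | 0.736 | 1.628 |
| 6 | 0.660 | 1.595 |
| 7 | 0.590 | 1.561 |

At 6 km, from the table: ρ = 0.660 kg/m³, μ = 1.595×10⁻⁵ Pa·s.
Re = ρ·v·c/μ = 0.66 × 178 × 3.94 / (1.595×10⁻⁵) = 2.9×10^7

Re = 2.9×10^7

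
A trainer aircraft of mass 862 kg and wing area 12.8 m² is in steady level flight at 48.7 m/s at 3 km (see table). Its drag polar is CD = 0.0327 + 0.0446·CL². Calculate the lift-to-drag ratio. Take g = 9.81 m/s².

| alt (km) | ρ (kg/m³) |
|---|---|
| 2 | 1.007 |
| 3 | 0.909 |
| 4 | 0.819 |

L/D = 12.4

At 3 km, from the table: ρ = 0.909 kg/m³.
Level flight ⇒ L = W = m·g = 862 × 9.81 = 8456.2 N.
Dynamic pressure q = 0.5 × 0.909 × 48.7² = 1078 Pa.
CL = 2W/(ρv²S) = 2×8456.2/(0.909×48.7²×12.8) = 0.6129.
CD = 0.0327 + 0.0446 × 0.6129² = 0.04945.
L/D = CL/CD = 0.6129 / 0.04945 = 12.4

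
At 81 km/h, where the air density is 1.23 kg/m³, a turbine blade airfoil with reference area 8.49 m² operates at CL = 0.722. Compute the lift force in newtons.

Convert speed: v = 81 km/h ÷ 3.6 = 22.5 m/s.
L = ½ρv²S·CL = ½ × 1.23 × 22.5² × 8.49 × 0.722 = 1910 N

L = 1910 N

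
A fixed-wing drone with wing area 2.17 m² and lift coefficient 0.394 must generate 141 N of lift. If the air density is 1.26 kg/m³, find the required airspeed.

L = ½ρv²S·CL ⇒ v = √(2L/(ρ·S·CL))
v = √(2 × 141 / (1.26 × 2.17 × 0.394)) = √261.8 = 16.2 m/s

v = 16.2 m/s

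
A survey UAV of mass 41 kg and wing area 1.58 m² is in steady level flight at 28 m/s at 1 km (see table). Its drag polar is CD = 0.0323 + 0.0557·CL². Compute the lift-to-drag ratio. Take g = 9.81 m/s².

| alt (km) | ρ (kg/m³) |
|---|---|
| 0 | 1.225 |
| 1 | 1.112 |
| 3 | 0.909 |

At 1 km, from the table: ρ = 1.112 kg/m³.
Level flight ⇒ L = W = m·g = 41 × 9.81 = 402.21 N.
Dynamic pressure q = 0.5 × 1.112 × 28² = 435.9 Pa.
CL = W/(q·S) = 402.21 / (435.9 × 1.58) = 0.584.
CD = 0.0323 + 0.0557 × 0.584² = 0.0513.
L/D = CL/CD = 0.584 / 0.0513 = 11.4

L/D = 11.4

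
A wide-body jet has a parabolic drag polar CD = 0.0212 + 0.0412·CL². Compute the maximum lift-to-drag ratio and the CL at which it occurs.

For CD = CD0 + K·CL², (L/D)max occurs at CL* = √(CD0/K) and equals 1/(2√(K·CD0)).
(L/D)max = 1/(2√(0.0412 × 0.0212)) = 1/(2 × 0.02955) = 16.9
CL* = √(0.0212/0.0412) = 0.717

(L/D)max = 16.9, at CL = 0.717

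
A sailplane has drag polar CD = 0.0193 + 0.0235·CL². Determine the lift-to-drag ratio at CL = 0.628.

CD = 0.0193 + 0.0235 × 0.628² = 0.02857
L/D = CL/CD = 0.628 / 0.02857 = 22

L/D = 22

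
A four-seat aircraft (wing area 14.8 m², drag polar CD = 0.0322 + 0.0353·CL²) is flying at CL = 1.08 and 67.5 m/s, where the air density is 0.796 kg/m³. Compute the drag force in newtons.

CD = 0.0322 + 0.0353 × 1.08² = 0.07337
D = ½ρv²S·CD = ½ × 0.796 × 67.5² × 14.8 × 0.07337 = 1970 N

D = 1970 N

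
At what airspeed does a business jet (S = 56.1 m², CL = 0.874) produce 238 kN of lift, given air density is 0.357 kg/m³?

v = 165 m/s

L = ½ρv²S·CL ⇒ v = √(2L/(ρ·S·CL))
v = √(2 × 2.38×10^5 / (0.357 × 56.1 × 0.874)) = √27190 = 165 m/s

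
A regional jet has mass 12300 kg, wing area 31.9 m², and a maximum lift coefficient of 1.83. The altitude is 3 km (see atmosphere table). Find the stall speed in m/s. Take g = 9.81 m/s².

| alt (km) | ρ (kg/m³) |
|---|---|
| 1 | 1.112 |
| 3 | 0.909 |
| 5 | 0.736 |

At 3 km, from the table: ρ = 0.909 kg/m³.
At stall, lift equals weight: L = W = m·g = 12300 × 9.81 = 1.207×10^5 N.
From L = ½ρV²S·CL,max = W: V_stall = √(2W/(ρSCL,max)) = √(2·1.207×10^5/(0.909·31.9·1.83))
V_stall = √4548 = 67.4 m/s

V_stall = 67.4 m/s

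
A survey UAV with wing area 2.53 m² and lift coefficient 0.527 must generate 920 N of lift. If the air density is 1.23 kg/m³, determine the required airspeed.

L = ½ρv²S·CL ⇒ v = √(2L/(ρ·S·CL))
v = √(2 × 920 / (1.23 × 2.53 × 0.527)) = √1122 = 33.5 m/s

v = 33.5 m/s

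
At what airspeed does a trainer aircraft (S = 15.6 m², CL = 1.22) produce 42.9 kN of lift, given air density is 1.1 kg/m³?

L = ½ρv²S·CL ⇒ v = √(2L/(ρ·S·CL))
v = √(2 × 42900 / (1.1 × 15.6 × 1.22)) = √4098 = 64 m/s

v = 64 m/s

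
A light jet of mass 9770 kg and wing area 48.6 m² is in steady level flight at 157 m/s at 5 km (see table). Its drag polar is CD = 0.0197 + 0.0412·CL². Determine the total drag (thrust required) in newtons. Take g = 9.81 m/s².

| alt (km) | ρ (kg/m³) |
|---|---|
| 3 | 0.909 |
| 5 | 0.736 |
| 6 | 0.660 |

D = 9540 N

At 5 km, from the table: ρ = 0.736 kg/m³.
Level flight ⇒ L = W = m·g = 9770 × 9.81 = 95844 N.
Dynamic pressure q = 0.5 × 0.736 × 157² = 9071 Pa.
Required CL = L/(qS) = 95844/(9071·48.6) = 0.2174.
CD = 0.0197 + 0.0412 × 0.2174² = 0.02165.
D = q·S·CD = 9071 × 48.6 × 0.02165 = 9543 N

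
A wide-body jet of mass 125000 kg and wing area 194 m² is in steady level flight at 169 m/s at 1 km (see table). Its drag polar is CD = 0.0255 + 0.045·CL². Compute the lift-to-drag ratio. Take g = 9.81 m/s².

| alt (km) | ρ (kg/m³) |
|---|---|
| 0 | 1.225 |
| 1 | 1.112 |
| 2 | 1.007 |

L/D = 12.2

At 1 km, from the table: ρ = 1.112 kg/m³.
Level flight ⇒ L = W = m·g = 125000 × 9.81 = 1.2262×10^6 N.
Dynamic pressure q = 0.5 × 1.112 × 169² = 15880 Pa.
CL = W/(q·S) = 1.2262×10^6 / (15880 × 194) = 0.398.
CD = 0.0255 + 0.045 × 0.398² = 0.03263.
L/D = CL/CD = 0.398 / 0.03263 = 12.2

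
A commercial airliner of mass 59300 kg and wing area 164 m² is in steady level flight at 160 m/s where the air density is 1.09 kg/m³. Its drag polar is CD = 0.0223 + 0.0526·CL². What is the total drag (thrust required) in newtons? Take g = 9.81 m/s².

D = 58800 N

Weight W = mg = 59300 × 9.81 = 5.8173×10^5 N; in level flight L = W.
q = ½ρv² = ½ × 1.09 × 160² = 13950 Pa.
CL = W/(q·S) = 5.8173×10^5 / (13950 × 164) = 0.2542.
CD = 0.0223 + 0.0526 × 0.2542² = 0.0257.
D = q·S·CD = 13950 × 164 × 0.0257 = 58800 N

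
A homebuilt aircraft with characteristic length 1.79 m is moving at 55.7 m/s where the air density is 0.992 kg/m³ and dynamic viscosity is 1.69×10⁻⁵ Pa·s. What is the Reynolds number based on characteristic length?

Re = ρ·v·c/μ = 0.992 × 55.7 × 1.79 / (1.69×10⁻⁵) = 5.85×10^6

Re = 5.85×10^6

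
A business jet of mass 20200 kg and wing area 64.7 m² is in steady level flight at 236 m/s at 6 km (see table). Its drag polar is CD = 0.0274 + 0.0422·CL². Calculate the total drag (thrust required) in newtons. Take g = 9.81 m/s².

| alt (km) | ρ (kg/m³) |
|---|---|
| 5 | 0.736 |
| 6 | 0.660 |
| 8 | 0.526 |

At 6 km, from the table: ρ = 0.660 kg/m³.
Level flight ⇒ L = W = m·g = 20200 × 9.81 = 1.9816×10^5 N.
Dynamic pressure q = 0.5 × 0.66 × 236² = 18380 Pa.
CL = W/(q·S) = 1.9816×10^5 / (18380 × 64.7) = 0.1666.
CD = 0.0274 + 0.0422 × 0.1666² = 0.02857.
D = q·S·CD = 18380 × 64.7 × 0.02857 = 33980 N

D = 34000 N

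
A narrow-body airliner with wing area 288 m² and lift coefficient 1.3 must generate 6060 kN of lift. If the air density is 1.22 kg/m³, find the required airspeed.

L = ½ρv²S·CL ⇒ v = √(2L/(ρ·S·CL))
v = √(2 × 6.06×10^6 / (1.22 × 288 × 1.3)) = √26530 = 163 m/s

v = 163 m/s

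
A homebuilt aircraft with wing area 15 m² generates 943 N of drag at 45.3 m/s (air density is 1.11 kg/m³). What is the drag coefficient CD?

CD = 0.0552

From D = ½ρv²S·CD, rearranging gives CD = 2D/(ρv²S).
CD = 2 × 943 / (1.11 × 45.3² × 15) = 0.0552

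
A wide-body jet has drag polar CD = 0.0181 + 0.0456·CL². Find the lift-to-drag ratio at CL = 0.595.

L/D = 17.4

CD = 0.0181 + 0.0456 × 0.595² = 0.03424
L/D = CL/CD = 0.595 / 0.03424 = 17.4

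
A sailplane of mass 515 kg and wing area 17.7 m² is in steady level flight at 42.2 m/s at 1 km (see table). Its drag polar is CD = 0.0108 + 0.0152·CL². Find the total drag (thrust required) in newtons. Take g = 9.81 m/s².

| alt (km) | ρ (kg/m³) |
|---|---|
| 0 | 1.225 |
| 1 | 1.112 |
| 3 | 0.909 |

At 1 km, from the table: ρ = 1.112 kg/m³.
Level flight ⇒ L = W = m·g = 515 × 9.81 = 5052.2 N.
Dynamic pressure q = 0.5 × 1.112 × 42.2² = 990.1 Pa.
CL = 2W/(ρv²S) = 2×5052.2/(1.112×42.2²×17.7) = 0.2883.
CD = 0.0108 + 0.0152 × 0.2883² = 0.01206.
D = q·S·CD = 990.1 × 17.7 × 0.01206 = 211.4 N

D = 211 N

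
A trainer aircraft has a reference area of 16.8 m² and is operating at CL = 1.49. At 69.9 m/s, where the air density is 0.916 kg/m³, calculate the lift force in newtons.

L = 56000 N

Dynamic pressure q = ½ρv² = ½ × 0.916 × 69.9² = 2238 Pa.
L = q·S·CL = 2238 × 16.8 × 1.49 = 56000 N ≈ 56 kN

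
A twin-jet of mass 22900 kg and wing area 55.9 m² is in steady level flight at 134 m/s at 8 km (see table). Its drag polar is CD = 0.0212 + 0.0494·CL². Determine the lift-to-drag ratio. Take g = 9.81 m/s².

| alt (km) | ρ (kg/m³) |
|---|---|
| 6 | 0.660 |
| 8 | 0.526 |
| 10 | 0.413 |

L/D = 14.9

At 8 km, from the table: ρ = 0.526 kg/m³.
Weight W = mg = 22900 × 9.81 = 2.2465×10^5 N; in level flight L = W.
q = ½ρv² = ½ × 0.526 × 134² = 4722 Pa.
CL = 2W/(ρv²S) = 2×2.2465×10^5/(0.526×134²×55.9) = 0.851.
CD = 0.0212 + 0.0494 × 0.851² = 0.05698.
L/D = CL/CD = 0.851 / 0.05698 = 14.9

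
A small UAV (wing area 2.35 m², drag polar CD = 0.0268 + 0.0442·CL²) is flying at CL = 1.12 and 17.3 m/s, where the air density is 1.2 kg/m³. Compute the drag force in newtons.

D = 34.7 N

CD = 0.0268 + 0.0442 × 1.12² = 0.08224
D = ½ρv²S·CD = ½ × 1.2 × 17.3² × 2.35 × 0.08224 = 34.7 N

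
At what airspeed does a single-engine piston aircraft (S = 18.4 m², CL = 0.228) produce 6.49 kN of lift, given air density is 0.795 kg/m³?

L = ½ρv²S·CL ⇒ v = √(2L/(ρ·S·CL))
v = √(2 × 6490 / (0.795 × 18.4 × 0.228)) = √3892 = 62.4 m/s

v = 62.4 m/s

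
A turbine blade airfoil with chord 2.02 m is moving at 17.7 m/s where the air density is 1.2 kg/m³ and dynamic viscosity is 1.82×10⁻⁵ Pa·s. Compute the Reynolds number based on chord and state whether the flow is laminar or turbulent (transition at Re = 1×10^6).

Re = ρ·v·c/μ = 1.2 × 17.7 × 2.02 / (1.82×10⁻⁵) = 2.36×10^6
Since 2.36×10^6 > 1×10^6, the flow is turbulent.

Re = 2.36×10^6 (turbulent)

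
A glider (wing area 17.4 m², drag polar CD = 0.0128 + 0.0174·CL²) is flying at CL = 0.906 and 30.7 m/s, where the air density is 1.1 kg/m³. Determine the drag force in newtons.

CD = 0.0128 + 0.0174 × 0.906² = 0.02708
D = ½ρv²S·CD = ½ × 1.1 × 30.7² × 17.4 × 0.02708 = 244 N

D = 244 N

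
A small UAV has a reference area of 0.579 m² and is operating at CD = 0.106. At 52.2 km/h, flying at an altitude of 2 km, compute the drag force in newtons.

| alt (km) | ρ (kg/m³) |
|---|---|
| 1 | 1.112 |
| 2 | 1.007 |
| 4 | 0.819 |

D = 6.5 N

At 2 km, from the table: ρ = 1.007 kg/m³.
Convert speed: v = 52.2 km/h ÷ 3.6 = 14.5 m/s.
D = ½ρv²S·CD = ½ × 1.007 × 14.5² × 0.579 × 0.106 = 6.5 N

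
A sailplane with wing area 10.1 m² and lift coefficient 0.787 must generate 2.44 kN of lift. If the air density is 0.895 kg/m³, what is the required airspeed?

L = ½ρv²S·CL ⇒ v = √(2L/(ρ·S·CL))
v = √(2 × 2440 / (0.895 × 10.1 × 0.787)) = √686 = 26.2 m/s

v = 26.2 m/s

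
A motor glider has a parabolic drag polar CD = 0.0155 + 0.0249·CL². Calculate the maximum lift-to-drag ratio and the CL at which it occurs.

For CD = CD0 + K·CL², (L/D)max occurs at CL* = √(CD0/K) and equals 1/(2√(K·CD0)).
(L/D)max = 1/(2√(0.0249 × 0.0155)) = 1/(2 × 0.01965) = 25.5
CL* = √(0.0155/0.0249) = 0.789

(L/D)max = 25.5, at CL = 0.789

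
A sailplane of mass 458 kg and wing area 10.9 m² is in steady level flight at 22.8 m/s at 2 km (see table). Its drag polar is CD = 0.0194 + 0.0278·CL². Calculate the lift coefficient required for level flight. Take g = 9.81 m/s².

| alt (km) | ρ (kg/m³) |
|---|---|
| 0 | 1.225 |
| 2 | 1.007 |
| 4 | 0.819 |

CL = 1.57

At 2 km, from the table: ρ = 1.007 kg/m³.
Weight W = mg = 458 × 9.81 = 4493 N; in level flight L = W.
q = ½ρv² = ½ × 1.007 × 22.8² = 261.7 Pa.
Required CL = L/(qS) = 4493/(261.7·10.9) = 1.575.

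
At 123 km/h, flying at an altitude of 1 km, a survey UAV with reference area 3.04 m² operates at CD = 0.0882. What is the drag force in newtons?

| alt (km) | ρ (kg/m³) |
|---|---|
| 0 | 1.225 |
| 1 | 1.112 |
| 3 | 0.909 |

D = 174 N

At 1 km, from the table: ρ = 1.112 kg/m³.
Convert speed: v = 123 km/h ÷ 3.6 = 34.17 m/s.
D = ½ρv²S·CD = ½ × 1.112 × 34.17² × 3.04 × 0.0882 = 174 N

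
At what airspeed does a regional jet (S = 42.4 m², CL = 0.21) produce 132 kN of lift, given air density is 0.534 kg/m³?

v = 236 m/s

L = ½ρv²S·CL ⇒ v = √(2L/(ρ·S·CL))
v = √(2 × 1.32×10^5 / (0.534 × 42.4 × 0.21)) = √55520 = 236 m/s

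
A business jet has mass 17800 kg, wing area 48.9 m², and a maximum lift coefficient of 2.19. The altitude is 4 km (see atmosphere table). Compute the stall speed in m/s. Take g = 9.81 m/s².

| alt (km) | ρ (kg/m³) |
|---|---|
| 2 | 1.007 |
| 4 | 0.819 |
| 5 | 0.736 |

At 4 km, from the table: ρ = 0.819 kg/m³.
Weight W = mg = 17800 × 9.81 = 1.746×10^5 N.
From L = ½ρV²S·CL,max = W: V_stall = √(2W/(ρSCL,max)) = √(2·1.746×10^5/(0.819·48.9·2.19))
V_stall = √3982 = 63.1 m/s

V_stall = 63.1 m/s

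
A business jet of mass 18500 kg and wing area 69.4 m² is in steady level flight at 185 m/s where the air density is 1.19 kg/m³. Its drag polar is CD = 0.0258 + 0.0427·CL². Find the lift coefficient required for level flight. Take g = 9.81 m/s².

CL = 0.128

In steady level flight, lift balances weight: W = mg = 18500 × 9.81 = 1.8148×10^5 N.
Dynamic pressure q = 0.5 × 1.19 × 185² = 20360 Pa.
Required CL = L/(qS) = 1.8148×10^5/(20360·69.4) = 0.1284.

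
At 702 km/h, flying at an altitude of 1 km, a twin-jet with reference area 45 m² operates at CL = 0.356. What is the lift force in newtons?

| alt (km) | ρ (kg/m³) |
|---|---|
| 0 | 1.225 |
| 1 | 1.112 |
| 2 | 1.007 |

At 1 km, from the table: ρ = 1.112 kg/m³.
Convert speed: v = 702 km/h ÷ 3.6 = 195 m/s.
Dynamic pressure q = ½ρv² = ½ × 1.112 × 195² = 21140 Pa.
L = q·S·CL = 21140 × 45 × 0.356 = 3.39×10^5 N ≈ 339 kN

L = 3.39×10^5 N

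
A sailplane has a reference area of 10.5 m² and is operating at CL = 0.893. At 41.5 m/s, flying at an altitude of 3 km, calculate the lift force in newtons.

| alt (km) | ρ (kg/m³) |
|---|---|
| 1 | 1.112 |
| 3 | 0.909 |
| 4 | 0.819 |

L = 7340 N

At 3 km, from the table: ρ = 0.909 kg/m³.
L = ½ρv²S·CL = ½ × 0.909 × 41.5² × 10.5 × 0.893 = 7340 N ≈ 7.34 kN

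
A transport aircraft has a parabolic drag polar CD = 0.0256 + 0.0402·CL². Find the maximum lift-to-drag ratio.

For CD = CD0 + K·CL², (L/D)max occurs at CL* = √(CD0/K) and equals 1/(2√(K·CD0)).
(L/D)max = 1/(2√(0.0402 × 0.0256)) = 1/(2 × 0.03208) = 15.6

(L/D)max = 15.6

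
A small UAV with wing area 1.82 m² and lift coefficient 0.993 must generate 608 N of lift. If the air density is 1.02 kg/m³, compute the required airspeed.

L = ½ρv²S·CL ⇒ v = √(2L/(ρ·S·CL))
v = √(2 × 608 / (1.02 × 1.82 × 0.993)) = √659.6 = 25.7 m/s

v = 25.7 m/s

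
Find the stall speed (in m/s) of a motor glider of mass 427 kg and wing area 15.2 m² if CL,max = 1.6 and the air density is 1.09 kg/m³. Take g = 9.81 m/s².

V_stall = 17.8 m/s

Stall occurs when L = W at CL,max. W = mg = 427 × 9.81 = 4189 N.
V_stall = √(2W/(ρ·S·CL,max)) = √(2 × 4189 / (1.09 × 15.2 × 1.6))
V_stall = √316 = 17.8 m/s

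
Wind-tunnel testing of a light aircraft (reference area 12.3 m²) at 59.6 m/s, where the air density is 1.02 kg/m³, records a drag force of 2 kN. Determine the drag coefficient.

From D = ½ρv²S·CD, rearranging gives CD = 2D/(ρv²S).
CD = 2 × 2000 / (1.02 × 59.6² × 12.3) = 0.0898

CD = 0.0898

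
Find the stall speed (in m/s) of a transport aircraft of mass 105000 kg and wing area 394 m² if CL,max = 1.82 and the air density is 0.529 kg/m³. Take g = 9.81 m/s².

V_stall = 73.7 m/s

Stall occurs when L = W at CL,max. W = mg = 105000 × 9.81 = 1.03×10^6 N.
V_stall = √(2W/(ρ·S·CL,max)) = √(2 × 1.03×10^6 / (0.529 × 394 × 1.82))
V_stall = √5431 = 73.7 m/s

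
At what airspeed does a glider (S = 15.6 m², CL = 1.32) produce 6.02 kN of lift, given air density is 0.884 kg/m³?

L = ½ρv²S·CL ⇒ v = √(2L/(ρ·S·CL))
v = √(2 × 6020 / (0.884 × 15.6 × 1.32)) = √661.4 = 25.7 m/s

v = 25.7 m/s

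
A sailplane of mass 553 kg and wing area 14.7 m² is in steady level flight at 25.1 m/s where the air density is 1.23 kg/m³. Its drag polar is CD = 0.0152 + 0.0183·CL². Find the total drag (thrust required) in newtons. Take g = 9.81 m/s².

Weight W = mg = 553 × 9.81 = 5424.9 N; in level flight L = W.
Dynamic pressure q = 0.5 × 1.23 × 25.1² = 387.5 Pa.
CL = W/(q·S) = 5424.9 / (387.5 × 14.7) = 0.9525.
CD = 0.0152 + 0.0183 × 0.9525² = 0.0318.
D = q·S·CD = 387.5 × 14.7 × 0.0318 = 181.1 N

D = 181 N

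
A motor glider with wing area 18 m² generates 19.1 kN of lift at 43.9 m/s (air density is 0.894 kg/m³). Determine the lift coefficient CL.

From L = ½ρv²S·CL, rearranging gives CL = 2L/(ρv²S).
CL = 2 × 19100 / (0.894 × 43.9² × 18) = 1.23

CL = 1.23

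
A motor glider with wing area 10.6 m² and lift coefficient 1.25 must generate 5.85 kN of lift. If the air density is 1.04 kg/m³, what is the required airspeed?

L = ½ρv²S·CL ⇒ v = √(2L/(ρ·S·CL))
v = √(2 × 5850 / (1.04 × 10.6 × 1.25)) = √849.1 = 29.1 m/s

v = 29.1 m/s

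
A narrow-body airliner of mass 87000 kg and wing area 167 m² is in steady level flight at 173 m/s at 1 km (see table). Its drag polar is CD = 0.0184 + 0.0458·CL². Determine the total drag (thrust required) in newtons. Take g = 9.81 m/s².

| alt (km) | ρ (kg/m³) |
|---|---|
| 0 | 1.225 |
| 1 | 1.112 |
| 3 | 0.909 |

D = 63100 N

At 1 km, from the table: ρ = 1.112 kg/m³.
In steady level flight, lift balances weight: W = mg = 87000 × 9.81 = 8.5347×10^5 N.
q = ½ρv² = ½ × 1.112 × 173² = 16640 Pa.
Required CL = L/(qS) = 8.5347×10^5/(16640·167) = 0.3071.
CD = 0.0184 + 0.0458 × 0.3071² = 0.02272.
D = q·S·CD = 16640 × 167 × 0.02272 = 63140 N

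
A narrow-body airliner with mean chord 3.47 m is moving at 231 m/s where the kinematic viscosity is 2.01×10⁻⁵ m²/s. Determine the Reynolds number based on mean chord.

Re = v·c/ν = 231 × 3.47 / (2.01×10⁻⁵) = 3.99×10^7

Re = 3.99×10^7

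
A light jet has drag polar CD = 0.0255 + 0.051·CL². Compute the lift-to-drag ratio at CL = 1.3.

CD = 0.0255 + 0.051 × 1.3² = 0.1117
L/D = CL/CD = 1.3 / 0.1117 = 11.6

L/D = 11.6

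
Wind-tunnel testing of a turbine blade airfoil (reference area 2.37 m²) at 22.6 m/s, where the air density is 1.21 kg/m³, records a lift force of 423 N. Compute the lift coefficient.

CL = 0.578

From L = ½ρv²S·CL, rearranging gives CL = 2L/(ρv²S).
CL = 2 × 423 / (1.21 × 22.6² × 2.37) = 0.578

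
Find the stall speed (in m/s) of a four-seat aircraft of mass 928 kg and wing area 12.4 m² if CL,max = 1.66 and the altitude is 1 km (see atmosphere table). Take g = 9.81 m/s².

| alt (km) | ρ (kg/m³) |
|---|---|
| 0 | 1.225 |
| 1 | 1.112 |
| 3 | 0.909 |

V_stall = 28.2 m/s

At 1 km, from the table: ρ = 1.112 kg/m³.
At stall, lift equals weight: L = W = m·g = 928 × 9.81 = 9104 N.
V_stall = √(2W/(ρ·S·CL,max)) = √(2 × 9104 / (1.112 × 12.4 × 1.66))
V_stall = √795.4 = 28.2 m/s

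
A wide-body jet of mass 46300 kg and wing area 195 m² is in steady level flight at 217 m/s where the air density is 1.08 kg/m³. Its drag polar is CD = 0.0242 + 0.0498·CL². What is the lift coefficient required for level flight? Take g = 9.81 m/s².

Weight W = mg = 46300 × 9.81 = 4.542×10^5 N; in level flight L = W.
q = ½ρv² = ½ × 1.08 × 217² = 25430 Pa.
CL = W/(q·S) = 4.542×10^5 / (25430 × 195) = 0.0916.

CL = 0.0916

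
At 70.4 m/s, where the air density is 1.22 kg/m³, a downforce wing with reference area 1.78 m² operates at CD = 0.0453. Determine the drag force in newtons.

D = 244 N

Dynamic pressure q = ½ρv² = ½ × 1.22 × 70.4² = 3023 Pa.
D = q·S·CD = 3023 × 1.78 × 0.0453 = 244 N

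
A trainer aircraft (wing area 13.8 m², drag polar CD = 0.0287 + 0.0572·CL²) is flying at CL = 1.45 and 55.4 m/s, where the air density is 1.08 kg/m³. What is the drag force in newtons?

CD = 0.0287 + 0.0572 × 1.45² = 0.149
D = ½ρv²S·CD = ½ × 1.08 × 55.4² × 13.8 × 0.149 = 3410 N

D = 3410 N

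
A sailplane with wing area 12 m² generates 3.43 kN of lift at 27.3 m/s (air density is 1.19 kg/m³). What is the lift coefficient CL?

From L = ½ρv²S·CL, rearranging gives CL = 2L/(ρv²S).
CL = 2 × 3430 / (1.19 × 27.3² × 12) = 0.645

CL = 0.645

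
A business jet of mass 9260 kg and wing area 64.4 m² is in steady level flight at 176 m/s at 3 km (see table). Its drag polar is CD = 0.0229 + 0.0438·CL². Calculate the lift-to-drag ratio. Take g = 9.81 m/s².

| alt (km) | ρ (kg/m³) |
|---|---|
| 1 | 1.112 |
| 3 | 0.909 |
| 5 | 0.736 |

At 3 km, from the table: ρ = 0.909 kg/m³.
Level flight ⇒ L = W = m·g = 9260 × 9.81 = 90841 N.
q = ½ρv² = ½ × 0.909 × 176² = 14080 Pa.
Required CL = L/(qS) = 90841/(14080·64.4) = 0.1002.
CD = 0.0229 + 0.0438 × 0.1002² = 0.02334.
L/D = CL/CD = 0.1002 / 0.02334 = 4.29

L/D = 4.29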